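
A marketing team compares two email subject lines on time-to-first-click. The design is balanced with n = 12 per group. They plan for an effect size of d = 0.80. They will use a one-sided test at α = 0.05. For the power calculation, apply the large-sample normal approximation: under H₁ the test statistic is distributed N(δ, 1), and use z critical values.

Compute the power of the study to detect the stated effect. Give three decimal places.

Power ≈ 0.624

Noncentrality parameter: λ = d·√(n/2) = 0.80 × √(12/2) = 1.9596
Critical value for a one-sided test at α = 0.05: z_α = 1.645.
Power = P(Z > 1.645 − λ) = Φ(0.315) = 0.6235.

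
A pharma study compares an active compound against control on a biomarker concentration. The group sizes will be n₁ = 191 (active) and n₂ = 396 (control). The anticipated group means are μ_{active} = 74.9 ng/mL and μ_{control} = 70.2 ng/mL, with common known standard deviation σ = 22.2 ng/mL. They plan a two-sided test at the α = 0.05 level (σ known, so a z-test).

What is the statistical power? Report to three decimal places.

Power ≈ 0.671

Standardized effect: d = |μ_{active} − μ_{control}| / σ = |74.9 − 70.2| / 22.2 = 0.2117
Noncentrality parameter: δ = d / √(1/n₁ + 1/n₂) = 0.2117 / √(1/191 + 1/396) = 2.4032
Two-sided α = 0.05 → critical value z_{0.025} = 1.960.
Power = Φ(δ − 1.960) + Φ(−δ − 1.960) = Φ(0.443) + Φ(-4.363) = 0.6712 + 0.0000 = 0.6712.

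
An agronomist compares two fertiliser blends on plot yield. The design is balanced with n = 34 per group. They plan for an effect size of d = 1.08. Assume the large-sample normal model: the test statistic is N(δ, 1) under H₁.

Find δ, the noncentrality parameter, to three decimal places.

δ = d·√(n/2) = 1.08 × √(34/2) = 4.4530

δ ≈ 4.453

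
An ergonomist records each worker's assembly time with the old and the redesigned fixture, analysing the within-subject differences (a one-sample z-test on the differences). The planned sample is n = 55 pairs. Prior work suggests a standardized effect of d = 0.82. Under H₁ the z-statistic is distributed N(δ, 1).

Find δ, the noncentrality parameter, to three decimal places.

The noncentrality parameter scales effect size by the design's sample-size factor: δ = d·√n = 0.82 × √55 = 6.0813

δ ≈ 6.081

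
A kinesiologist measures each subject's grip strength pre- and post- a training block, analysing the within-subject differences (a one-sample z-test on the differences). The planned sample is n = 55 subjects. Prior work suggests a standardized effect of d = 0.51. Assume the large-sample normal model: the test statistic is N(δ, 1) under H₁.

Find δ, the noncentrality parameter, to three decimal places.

δ ≈ 3.782

The noncentrality parameter scales effect size by the design's sample-size factor: δ = d·√n = 0.51 × √55 = 3.7823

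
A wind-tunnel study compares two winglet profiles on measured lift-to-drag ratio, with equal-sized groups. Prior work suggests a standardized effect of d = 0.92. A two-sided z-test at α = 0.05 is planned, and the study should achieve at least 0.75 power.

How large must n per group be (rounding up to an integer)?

n = 17 per group

Set Φ(δ − 1.960) = 0.75; then δ − 1.960 = Φ⁻¹(0.75) = 0.674, giving δ = 2.634.
(For δ > 0 the lower-tail rejection region contributes negligibly to power, so the one-term inversion is standard.)
δ = d·√(n/2) ⇒ n = 2(δ/d)² = 2 × (2.634 / 0.92)² = 16.40.
Rounding up, n = 17 per group.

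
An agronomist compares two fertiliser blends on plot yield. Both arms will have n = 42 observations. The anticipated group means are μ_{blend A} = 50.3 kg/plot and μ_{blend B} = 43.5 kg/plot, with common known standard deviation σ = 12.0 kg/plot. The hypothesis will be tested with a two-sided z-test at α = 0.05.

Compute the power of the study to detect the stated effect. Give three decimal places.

Standardized effect: d = |μ_{blend A} − μ_{blend B}| / σ = |50.3 − 43.5| / 12.0 = 0.5667
Noncentrality parameter: δ = d·√(n/2) = 0.5667 × √(42/2) = 2.5968
Two-sided α = 0.05 → critical value z_{0.025} = 1.960.
Power = Φ(δ − 1.960) + Φ(−δ − 1.960) = Φ(0.637) + Φ(-4.557) = 0.7379 + 0.0000 = 0.7379.

Power ≈ 0.738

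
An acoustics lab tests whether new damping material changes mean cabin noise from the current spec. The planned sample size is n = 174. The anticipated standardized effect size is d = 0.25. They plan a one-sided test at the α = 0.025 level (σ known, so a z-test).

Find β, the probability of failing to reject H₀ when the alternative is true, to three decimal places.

Noncentrality parameter: δ = d·√n = 0.25 × √174 = 3.2977
Critical value for a one-sided test at α = 0.025: z_α = 1.960.
Power = P(Z > 1.960 − δ) = Φ(1.338) = 0.9095.
Type II error: β = 1 − power = 1 − 0.9095 = 0.0905.

β ≈ 0.090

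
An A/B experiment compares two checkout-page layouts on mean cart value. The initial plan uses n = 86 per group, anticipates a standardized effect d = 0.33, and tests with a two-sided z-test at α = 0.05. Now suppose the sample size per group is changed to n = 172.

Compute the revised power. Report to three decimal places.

Power ≈ 0.864

With n = 172 per group: δ = d·√(n/2) = 0.33 × √(172/2) = 3.0603. Critical value z_{0.025} = 1.960.
Revised power = Φ(δ − 1.960) + Φ(−δ − 1.960) = Φ(1.100) + Φ(-5.020) = 0.8644 + 0.0000 = 0.8644.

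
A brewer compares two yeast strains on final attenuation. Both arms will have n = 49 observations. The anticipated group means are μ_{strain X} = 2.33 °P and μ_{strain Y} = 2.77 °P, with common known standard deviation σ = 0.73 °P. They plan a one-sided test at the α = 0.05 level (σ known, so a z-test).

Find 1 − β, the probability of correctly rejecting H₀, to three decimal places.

Standardized effect: d = |μ_{strain X} − μ_{strain Y}| / σ = |2.33 − 2.77| / 0.73 = 0.6027
Noncentrality parameter: λ = d·√(n/2) = 0.6027 × √(49/2) = 2.9834
Critical value for a one-sided test at α = 0.05: z_α = 1.645.
Power = Φ(λ − 1.645) = Φ(1.339) = 0.9096.

Power ≈ 0.910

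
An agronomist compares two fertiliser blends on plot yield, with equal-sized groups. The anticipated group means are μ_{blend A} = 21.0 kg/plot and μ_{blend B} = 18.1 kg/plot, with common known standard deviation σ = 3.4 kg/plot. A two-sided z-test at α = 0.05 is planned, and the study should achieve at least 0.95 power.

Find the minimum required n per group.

n = 36 per group

Standardized effect: d = |μ_{blend A} − μ_{blend B}| / σ = |21.0 − 18.1| / 3.4 = 0.8529
For power 0.95 need Φ(δ − z_{0.025}) = 0.95, so δ = z_{0.025} + z_{0.05} = 1.960 + 1.645 = 3.605.
(The Φ(−δ − z_{α/2}) term is vanishingly small for δ > 0 and is dropped in the standard sample-size formula.)
δ = d·√(n/2) ⇒ n = 2(δ/d)² = 2 × (3.605 / 0.8529)² = 35.72.
Round up to the next whole unit.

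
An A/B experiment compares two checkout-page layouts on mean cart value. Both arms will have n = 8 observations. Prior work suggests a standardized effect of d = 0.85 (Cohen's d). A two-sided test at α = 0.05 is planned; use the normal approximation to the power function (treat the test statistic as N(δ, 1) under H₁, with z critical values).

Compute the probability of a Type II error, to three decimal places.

Noncentrality parameter: δ = d·√(n/2) = 0.85 × √(8/2) = 1.7000
Critical value for a two-sided test at α = 0.05: z_{α/2} = 1.960.
Power = Φ(δ − 1.960) + Φ(−δ − 1.960) = Φ(-0.260) + Φ(-3.660) = 0.3974 + 0.0001 = 0.3976.
Type II error: β = 1 − power = 1 − 0.3976 = 0.6024.

β ≈ 0.602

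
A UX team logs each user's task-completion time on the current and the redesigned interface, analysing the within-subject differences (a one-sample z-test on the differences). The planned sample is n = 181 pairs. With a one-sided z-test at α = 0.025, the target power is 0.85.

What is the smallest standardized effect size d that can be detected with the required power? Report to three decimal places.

d ≈ 0.223

Need Φ(δ − 1.960) = 0.85, so δ = 1.960 + 1.036 = 2.996.
δ = d·√n ⇒ d = δ/√n = 2.996/√181 = 0.2227.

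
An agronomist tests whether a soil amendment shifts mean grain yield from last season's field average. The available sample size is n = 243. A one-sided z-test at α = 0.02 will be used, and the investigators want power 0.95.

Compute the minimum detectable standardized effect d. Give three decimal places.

Required noncentrality: δ = z_{0.02} + z_{0.05} = 2.054 + 1.645 = 3.699.
δ = d·√n ⇒ d = δ/√n = 3.699/√243 = 0.2373.

d ≈ 0.237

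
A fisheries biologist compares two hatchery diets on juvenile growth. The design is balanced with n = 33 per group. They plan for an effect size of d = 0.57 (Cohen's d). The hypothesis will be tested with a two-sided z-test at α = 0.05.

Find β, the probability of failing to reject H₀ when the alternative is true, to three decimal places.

Noncentrality parameter: δ = d·√(n/2) = 0.57 × √(33/2) = 2.3154
Critical value for a two-sided test at α = 0.05: z_{α/2} = 1.960.
Power = Φ(δ − 1.960) + Φ(−δ − 1.960) = Φ(0.355) + Φ(-4.275) = 0.6389 + 0.0000 = 0.6389.
Type II error: β = 1 − power = 1 − 0.6389 = 0.3611.

β ≈ 0.361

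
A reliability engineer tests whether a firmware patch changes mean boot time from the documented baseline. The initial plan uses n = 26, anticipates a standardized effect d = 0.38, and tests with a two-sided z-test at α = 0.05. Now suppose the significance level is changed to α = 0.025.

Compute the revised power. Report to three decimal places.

Power ≈ 0.381

δ = d·√n = 0.38 × √26 = 1.9376 (unchanged). New critical value: z_{0.0125} = 2.241.
Revised power = Φ(δ − 2.241) + Φ(−δ − 2.241) = Φ(-0.304) + Φ(-4.179) = 0.3806 + 0.0000 = 0.3807.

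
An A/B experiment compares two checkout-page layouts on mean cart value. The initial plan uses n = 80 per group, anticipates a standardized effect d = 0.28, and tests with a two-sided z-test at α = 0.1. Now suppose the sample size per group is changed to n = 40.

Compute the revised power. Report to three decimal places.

Power ≈ 0.349

With n = 40 per group: δ = d·√(n/2) = 0.28 × √(40/2) = 1.2522. Critical value z_{0.05} = 1.645.
Revised power = Φ(δ − 1.645) + Φ(−δ − 1.645) = Φ(-0.393) + Φ(-2.897) = 0.3473 + 0.0019 = 0.3492.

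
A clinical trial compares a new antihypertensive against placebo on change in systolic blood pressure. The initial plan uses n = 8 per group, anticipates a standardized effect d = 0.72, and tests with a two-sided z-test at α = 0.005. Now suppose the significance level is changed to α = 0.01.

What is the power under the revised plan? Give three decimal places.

δ = d·√(n/2) = 0.72 × √(8/2) = 1.4400 (unchanged). New critical value: z_{0.005} = 2.576.
Revised power = Φ(δ − 2.576) + Φ(−δ − 2.576) = Φ(-1.136) + Φ(-4.016) = 0.1280 + 0.0000 = 0.1280.

Power ≈ 0.128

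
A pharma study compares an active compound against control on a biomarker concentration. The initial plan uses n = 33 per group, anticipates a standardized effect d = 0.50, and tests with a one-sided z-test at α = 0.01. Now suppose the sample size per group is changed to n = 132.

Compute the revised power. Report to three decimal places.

Power ≈ 0.959

With n = 132 per group: δ = d·√(n/2) = 0.50 × √(132/2) = 4.0620. Critical value z_{0.01} = 2.326.
Revised power = P(Z > 2.326 − δ) = Φ(1.736) = 0.9587.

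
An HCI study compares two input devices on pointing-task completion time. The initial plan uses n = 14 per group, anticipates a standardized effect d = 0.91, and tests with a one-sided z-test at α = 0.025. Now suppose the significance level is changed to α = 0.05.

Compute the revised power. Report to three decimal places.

δ = d·√(n/2) = 0.91 × √(14/2) = 2.4076 (unchanged). New critical value: z_{0.05} = 1.645.
Revised power = P(Z > 1.645 − δ) = Φ(0.763) = 0.7772.

Power ≈ 0.777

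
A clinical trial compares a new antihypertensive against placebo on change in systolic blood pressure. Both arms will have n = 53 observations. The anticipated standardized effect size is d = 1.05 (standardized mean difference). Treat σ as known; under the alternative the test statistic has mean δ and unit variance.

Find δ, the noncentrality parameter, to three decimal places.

δ ≈ 5.405

δ = d·√(n/2) = 1.05 × √(53/2) = 5.4052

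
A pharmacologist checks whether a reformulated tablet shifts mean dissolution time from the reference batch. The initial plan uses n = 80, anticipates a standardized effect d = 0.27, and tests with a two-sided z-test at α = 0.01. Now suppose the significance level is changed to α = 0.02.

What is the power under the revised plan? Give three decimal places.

Power ≈ 0.535

δ = d·√n = 0.27 × √80 = 2.4150 (unchanged). New critical value: z_{0.01} = 2.326.
Revised power = Φ(δ − 2.326) + Φ(−δ − 2.326) = Φ(0.089) + Φ(-4.741) = 0.5353 + 0.0000 = 0.5353.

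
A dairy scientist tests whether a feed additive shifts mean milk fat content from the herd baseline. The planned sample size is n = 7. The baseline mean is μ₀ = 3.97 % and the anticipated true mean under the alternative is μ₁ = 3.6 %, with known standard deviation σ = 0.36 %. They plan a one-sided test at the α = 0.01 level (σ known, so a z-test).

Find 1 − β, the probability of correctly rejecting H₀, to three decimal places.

Power ≈ 0.653

Standardized effect: d = |μ₁ − μ₀| / σ = |3.6 − 3.97| / 0.36 = 1.0278
Noncentrality parameter: δ = d·√n = 1.0278 × √7 = 2.7192
Critical value for a one-sided test at α = 0.01: z_α = 2.326.
Power = Φ(δ − 2.326) = Φ(0.393) = 0.6528.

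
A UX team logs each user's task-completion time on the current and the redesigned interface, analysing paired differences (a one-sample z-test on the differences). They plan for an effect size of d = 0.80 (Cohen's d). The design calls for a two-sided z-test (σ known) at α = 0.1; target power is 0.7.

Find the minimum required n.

n = 8

Set Φ(δ − 1.645) = 0.7; then δ − 1.645 = Φ⁻¹(0.7) = 0.524, giving δ = 2.169.
(Ignoring the negligible lower-tail rejection probability gives the usual closed-form inversion.)
δ = d·√n ⇒ n = (δ/d)² = (2.169 / 0.80)² = 7.35.
Round up to the next whole unit.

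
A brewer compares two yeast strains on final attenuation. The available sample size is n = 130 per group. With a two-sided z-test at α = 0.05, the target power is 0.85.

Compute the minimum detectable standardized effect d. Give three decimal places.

d ≈ 0.372

Need Φ(δ − 1.960) = 0.85, so δ = 1.960 + 1.036 = 2.996.
(The second rejection-region term Φ(−δ − z_{α/2}) is negligible and dropped.)
δ = d·√(n/2) ⇒ d = δ/√(n/2) = 2.996/√(130/2) = 0.3717.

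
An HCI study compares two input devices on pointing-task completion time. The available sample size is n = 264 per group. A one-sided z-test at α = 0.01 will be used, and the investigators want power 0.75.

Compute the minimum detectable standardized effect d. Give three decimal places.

Required noncentrality: δ = z_{0.01} + z_{0.25} = 2.326 + 0.674 = 3.001.
δ = d·√(n/2) ⇒ d = δ/√(n/2) = 3.001/√(264/2) = 0.2612.

d ≈ 0.261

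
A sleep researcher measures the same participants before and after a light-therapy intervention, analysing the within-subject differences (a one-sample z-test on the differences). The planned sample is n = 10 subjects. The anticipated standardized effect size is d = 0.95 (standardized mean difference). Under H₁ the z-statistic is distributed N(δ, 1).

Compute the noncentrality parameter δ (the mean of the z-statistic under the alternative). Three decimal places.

δ = d·√n = 0.95 × √10 = 3.0042

δ ≈ 3.004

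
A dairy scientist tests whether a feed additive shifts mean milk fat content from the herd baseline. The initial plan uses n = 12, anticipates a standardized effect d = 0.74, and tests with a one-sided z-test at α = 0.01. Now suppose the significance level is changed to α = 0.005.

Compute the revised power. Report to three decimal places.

Power ≈ 0.495

δ = d·√n = 0.74 × √12 = 2.5634 (unchanged). New critical value: z_{0.005} = 2.576.
Revised power = P(Z > 2.576 − δ) = Φ(-0.012) = 0.4951.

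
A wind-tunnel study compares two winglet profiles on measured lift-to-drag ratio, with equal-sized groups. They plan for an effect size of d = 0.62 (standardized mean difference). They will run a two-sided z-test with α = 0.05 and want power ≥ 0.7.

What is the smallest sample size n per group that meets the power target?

Set Φ(δ − 1.960) = 0.7; then δ − 1.960 = Φ⁻¹(0.7) = 0.524, giving δ = 2.484.
(For δ > 0 the lower-tail rejection region contributes negligibly to power, so the one-term inversion is standard.)
δ = d·√(n/2) ⇒ n = 2(δ/d)² = 2 × (2.484 / 0.62)² = 32.11.
Round up to the next whole unit.

n = 33 per group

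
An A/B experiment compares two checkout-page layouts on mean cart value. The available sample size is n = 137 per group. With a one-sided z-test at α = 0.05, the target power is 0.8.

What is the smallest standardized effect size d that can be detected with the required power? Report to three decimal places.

d ≈ 0.300

Required noncentrality: δ = z_{0.05} + z_{0.20} = 1.645 + 0.842 = 2.486.
δ = d·√(n/2) ⇒ d = δ/√(n/2) = 2.486/√(137/2) = 0.3004.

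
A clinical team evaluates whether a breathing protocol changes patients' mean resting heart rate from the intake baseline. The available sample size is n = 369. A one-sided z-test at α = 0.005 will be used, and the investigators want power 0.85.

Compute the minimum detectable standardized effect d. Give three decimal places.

Required noncentrality: δ = z_{0.005} + z_{0.15} = 2.576 + 1.036 = 3.612.
δ = d·√n ⇒ d = δ/√n = 3.612/√369 = 0.1880.

d ≈ 0.188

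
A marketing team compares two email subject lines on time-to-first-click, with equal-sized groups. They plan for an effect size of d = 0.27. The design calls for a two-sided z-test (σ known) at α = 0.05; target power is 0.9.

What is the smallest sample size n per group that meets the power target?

n = 289 per group

Set Φ(δ − 1.960) = 0.9; then δ − 1.960 = Φ⁻¹(0.9) = 1.282, giving δ = 3.242.
(The Φ(−δ − z_{α/2}) term is vanishingly small for δ > 0 and is dropped in the standard sample-size formula.)
δ = d·√(n/2) ⇒ n = 2(δ/d)² = 2 × (3.242 / 0.27)² = 288.27.
Rounding up, n = 289 per group.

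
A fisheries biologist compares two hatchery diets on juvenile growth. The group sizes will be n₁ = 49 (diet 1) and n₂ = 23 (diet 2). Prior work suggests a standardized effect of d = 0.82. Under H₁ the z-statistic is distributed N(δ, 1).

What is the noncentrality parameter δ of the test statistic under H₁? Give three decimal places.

δ ≈ 3.244

The noncentrality parameter scales effect size by the design's sample-size factor: δ = d / √(1/n₁ + 1/n₂) = 0.82 / √(1/49 + 1/23) = 3.2442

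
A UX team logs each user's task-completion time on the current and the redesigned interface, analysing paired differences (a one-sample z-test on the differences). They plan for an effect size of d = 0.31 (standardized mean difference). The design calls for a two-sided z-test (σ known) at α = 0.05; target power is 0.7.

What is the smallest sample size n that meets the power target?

For power 0.7 need Φ(δ − z_{0.025}) = 0.7, so δ = z_{0.025} + z_{0.30} = 1.960 + 0.524 = 2.484.
(The Φ(−δ − z_{α/2}) term is vanishingly small for δ > 0 and is dropped in the standard sample-size formula.)
δ = d·√n ⇒ n = (δ/d)² = (2.484 / 0.31)² = 64.23.
Rounding up, n = 65.

n = 65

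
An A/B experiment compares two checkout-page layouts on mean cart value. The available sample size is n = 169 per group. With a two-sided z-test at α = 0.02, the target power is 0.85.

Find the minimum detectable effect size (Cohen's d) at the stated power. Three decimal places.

Need Φ(δ − 2.326) = 0.85, so δ = 2.326 + 1.036 = 3.363.
(The second rejection-region term Φ(−δ − z_{α/2}) is negligible and dropped.)
δ = d·√(n/2) ⇒ d = δ/√(n/2) = 3.363/√(169/2) = 0.3658.

d ≈ 0.366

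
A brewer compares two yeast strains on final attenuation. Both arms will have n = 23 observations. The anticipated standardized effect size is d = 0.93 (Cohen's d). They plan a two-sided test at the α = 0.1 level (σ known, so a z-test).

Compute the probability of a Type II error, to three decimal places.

Noncentrality parameter: δ = d·√(n/2) = 0.93 × √(23/2) = 3.1538
Two-sided α = 0.1 → critical value z_{0.05} = 1.645.
Power = Φ(δ − 1.645) + Φ(−δ − 1.645) = Φ(1.509) + Φ(-4.799) = 0.9343 + 0.0000 = 0.9343.
Type II error: β = 1 − power = 1 − 0.9343 = 0.0657.

β ≈ 0.066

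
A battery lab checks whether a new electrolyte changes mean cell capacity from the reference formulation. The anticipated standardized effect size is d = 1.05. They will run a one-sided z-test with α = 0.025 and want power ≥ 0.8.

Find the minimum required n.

Set Φ(δ − 1.960) = 0.8; then δ − 1.960 = Φ⁻¹(0.8) = 0.842, giving δ = 2.802.
δ = d·√n ⇒ n = (δ/d)² = (2.802 / 1.05)² = 7.12.
Round up to the next whole unit.

n = 8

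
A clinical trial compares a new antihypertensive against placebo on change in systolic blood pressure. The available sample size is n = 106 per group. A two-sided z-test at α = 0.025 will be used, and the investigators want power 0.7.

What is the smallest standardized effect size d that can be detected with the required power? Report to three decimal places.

d ≈ 0.380

Need Φ(δ − 2.241) = 0.7, so δ = 2.241 + 0.524 = 2.766.
(Lower-tail contribution to power is negligible for δ > 0.)
δ = d·√(n/2) ⇒ d = δ/√(n/2) = 2.766/√(106/2) = 0.3799.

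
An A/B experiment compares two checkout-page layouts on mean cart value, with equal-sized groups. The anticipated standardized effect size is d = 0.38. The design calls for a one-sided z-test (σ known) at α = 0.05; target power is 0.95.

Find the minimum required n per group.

For power 0.95 need Φ(δ − z_{0.05}) = 0.95, so δ = z_{0.05} + z_{0.05} = 1.645 + 1.645 = 3.290.
δ = d·√(n/2) ⇒ n = 2(δ/d)² = 2 × (3.290 / 0.38)² = 149.89.
Round up to the next whole unit.

n = 150 per group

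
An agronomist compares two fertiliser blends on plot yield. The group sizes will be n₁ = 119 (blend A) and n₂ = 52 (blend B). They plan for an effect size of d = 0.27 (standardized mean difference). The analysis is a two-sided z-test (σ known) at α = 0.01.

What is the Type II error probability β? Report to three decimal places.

Noncentrality parameter: δ = d / √(1/n₁ + 1/n₂) = 0.27 / √(1/119 + 1/52) = 1.6242
Two-sided α = 0.01 → critical value z_{0.005} = 2.576.
Power = Φ(δ − 2.576) + Φ(−δ − 2.576) = Φ(-0.952) + Φ(-4.200) = 0.1706 + 0.0000 = 0.1707.
Type II error: β = 1 − power = 1 − 0.1707 = 0.8293.

β ≈ 0.829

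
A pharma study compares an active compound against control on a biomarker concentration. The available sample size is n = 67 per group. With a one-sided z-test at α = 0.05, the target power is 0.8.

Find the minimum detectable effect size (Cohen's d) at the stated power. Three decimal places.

d ≈ 0.430

Required noncentrality: δ = z_{0.05} + z_{0.20} = 1.645 + 0.842 = 2.486.
δ = d·√(n/2) ⇒ d = δ/√(n/2) = 2.486/√(67/2) = 0.4296.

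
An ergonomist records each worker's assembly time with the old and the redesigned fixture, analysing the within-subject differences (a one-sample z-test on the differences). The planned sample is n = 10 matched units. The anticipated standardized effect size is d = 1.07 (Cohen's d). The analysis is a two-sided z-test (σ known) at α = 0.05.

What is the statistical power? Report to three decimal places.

Noncentrality parameter: λ = d·√n = 1.07 × √10 = 3.3836
Critical value for a two-sided test at α = 0.05: z_{α/2} = 1.960.
Power = Φ(λ − 1.960) + Φ(−λ − 1.960) = Φ(1.424) + Φ(-5.344) = 0.9227 + 0.0000 = 0.9227.

Power ≈ 0.923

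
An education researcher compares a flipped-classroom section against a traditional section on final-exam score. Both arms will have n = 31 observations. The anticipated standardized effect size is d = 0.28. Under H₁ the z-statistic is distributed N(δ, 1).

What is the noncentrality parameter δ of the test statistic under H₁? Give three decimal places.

The noncentrality parameter scales effect size by the design's sample-size factor: δ = d·√(n/2) = 0.28 × √(31/2) = 1.1024

δ ≈ 1.102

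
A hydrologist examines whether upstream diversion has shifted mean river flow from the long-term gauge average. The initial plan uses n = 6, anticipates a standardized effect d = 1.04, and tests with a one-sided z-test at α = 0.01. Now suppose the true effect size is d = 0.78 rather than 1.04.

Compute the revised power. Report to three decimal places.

Power ≈ 0.339

With d = 0.78: δ = d·√n = 0.78 × √6 = 1.9106. Critical value z_{0.01} = 2.326.
Revised power = P(Z > 2.326 − δ) = Φ(-0.416) = 0.3388.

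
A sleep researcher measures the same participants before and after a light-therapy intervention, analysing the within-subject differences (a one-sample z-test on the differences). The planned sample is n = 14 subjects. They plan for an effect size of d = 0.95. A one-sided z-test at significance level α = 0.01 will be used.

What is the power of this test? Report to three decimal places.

Power ≈ 0.890

Noncentrality parameter: δ = d·√n = 0.95 × √14 = 3.5546
One-sided α = 0.01 → critical value z_{0.01} = 2.326.
Power = Φ(δ − 2.326) = Φ(1.228) = 0.8903.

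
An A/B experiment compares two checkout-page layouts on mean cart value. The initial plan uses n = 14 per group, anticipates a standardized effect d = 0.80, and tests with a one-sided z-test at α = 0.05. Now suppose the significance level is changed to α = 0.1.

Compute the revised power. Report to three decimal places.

δ = d·√(n/2) = 0.80 × √(14/2) = 2.1166 (unchanged). New critical value: z_{0.1} = 1.282.
Revised power = P(Z > 1.282 − δ) = Φ(0.835) = 0.7982.

Power ≈ 0.798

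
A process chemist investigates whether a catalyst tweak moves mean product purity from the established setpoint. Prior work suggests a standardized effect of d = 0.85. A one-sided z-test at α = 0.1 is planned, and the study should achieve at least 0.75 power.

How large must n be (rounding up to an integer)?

n = 6

Set Φ(δ − 1.282) = 0.75; then δ − 1.282 = Φ⁻¹(0.75) = 0.674, giving δ = 1.956.
δ = d·√n ⇒ n = (δ/d)² = (1.956 / 0.85)² = 5.30.
Round up to the next whole unit.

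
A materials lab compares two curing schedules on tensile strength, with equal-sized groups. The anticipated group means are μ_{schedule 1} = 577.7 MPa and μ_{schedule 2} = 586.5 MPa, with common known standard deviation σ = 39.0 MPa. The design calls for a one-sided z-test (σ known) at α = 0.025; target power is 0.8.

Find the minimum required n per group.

Standardized effect: d = |μ_{schedule 1} − μ_{schedule 2}| / σ = |577.7 − 586.5| / 39.0 = 0.2256
Set Φ(δ − 1.960) = 0.8; then δ − 1.960 = Φ⁻¹(0.8) = 0.842, giving δ = 2.802.
δ = d·√(n/2) ⇒ n = 2(δ/d)² = 2 × (2.802 / 0.2256)² = 308.32.
Rounding up, n = 309 per group.

n = 309 per group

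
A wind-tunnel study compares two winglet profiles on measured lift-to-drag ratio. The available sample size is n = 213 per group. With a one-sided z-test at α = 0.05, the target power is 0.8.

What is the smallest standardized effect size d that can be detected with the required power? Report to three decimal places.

d ≈ 0.241

Required noncentrality: δ = z_{0.05} + z_{0.20} = 1.645 + 0.842 = 2.486.
δ = d·√(n/2) ⇒ d = δ/√(n/2) = 2.486/√(213/2) = 0.2409.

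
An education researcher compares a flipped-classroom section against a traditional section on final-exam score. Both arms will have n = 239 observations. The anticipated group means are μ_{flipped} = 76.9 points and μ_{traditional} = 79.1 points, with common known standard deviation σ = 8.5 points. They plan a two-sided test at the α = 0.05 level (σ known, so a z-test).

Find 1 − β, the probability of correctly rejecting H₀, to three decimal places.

Standardized effect: d = |μ_{flipped} − μ_{traditional}| / σ = |76.9 − 79.1| / 8.5 = 0.2588
Noncentrality parameter: δ = d·√(n/2) = 0.2588 × √(239/2) = 2.8294
Critical value for a two-sided test at α = 0.05: z_{α/2} = 1.960.
Power = Φ(δ − 1.960) + Φ(−δ − 1.960) = Φ(0.869) + Φ(-4.789) = 0.8077 + 0.0000 = 0.8077.

Power ≈ 0.808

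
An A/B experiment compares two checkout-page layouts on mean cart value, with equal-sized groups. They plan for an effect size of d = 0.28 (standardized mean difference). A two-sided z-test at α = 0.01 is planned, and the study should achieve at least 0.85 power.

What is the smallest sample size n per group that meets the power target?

n = 333 per group

For power 0.85 need Φ(δ − z_{0.005}) = 0.85, so δ = z_{0.005} + z_{0.15} = 2.576 + 1.036 = 3.612.
(For δ > 0 the lower-tail rejection region contributes negligibly to power, so the one-term inversion is standard.)
δ = d·√(n/2) ⇒ n = 2(δ/d)² = 2 × (3.612 / 0.28)² = 332.87.
Round up to the next whole unit.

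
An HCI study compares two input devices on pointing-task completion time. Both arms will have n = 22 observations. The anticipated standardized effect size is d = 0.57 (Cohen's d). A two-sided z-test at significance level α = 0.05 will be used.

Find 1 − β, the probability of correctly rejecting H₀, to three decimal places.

Power ≈ 0.472

Noncentrality parameter: δ = d·√(n/2) = 0.57 × √(22/2) = 1.8905
Critical value for a two-sided test at α = 0.05: z_{α/2} = 1.960.
Power = Φ(δ − 1.960) + Φ(−δ − 1.960) = Φ(-0.069) + Φ(-3.850) = 0.4723 + 0.0001 = 0.4724.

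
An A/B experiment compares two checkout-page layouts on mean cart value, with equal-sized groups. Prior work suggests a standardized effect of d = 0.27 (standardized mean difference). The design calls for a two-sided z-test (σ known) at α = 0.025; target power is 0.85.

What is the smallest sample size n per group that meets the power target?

Set Φ(δ − 2.241) = 0.85; then δ − 2.241 = Φ⁻¹(0.85) = 1.036, giving δ = 3.278.
(The Φ(−δ − z_{α/2}) term is vanishingly small for δ > 0 and is dropped in the standard sample-size formula.)
δ = d·√(n/2) ⇒ n = 2(δ/d)² = 2 × (3.278 / 0.27)² = 294.77.
Rounding up, n = 295 per group.

n = 295 per group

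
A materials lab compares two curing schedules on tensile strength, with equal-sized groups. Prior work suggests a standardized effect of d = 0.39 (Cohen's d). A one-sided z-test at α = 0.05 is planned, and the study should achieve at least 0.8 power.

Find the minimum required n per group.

n = 82 per group

For power 0.8 need Φ(δ − z_{0.05}) = 0.8, so δ = z_{0.05} + z_{0.20} = 1.645 + 0.842 = 2.486.
δ = d·√(n/2) ⇒ n = 2(δ/d)² = 2 × (2.486 / 0.39)² = 81.30.
Round up to the next whole unit.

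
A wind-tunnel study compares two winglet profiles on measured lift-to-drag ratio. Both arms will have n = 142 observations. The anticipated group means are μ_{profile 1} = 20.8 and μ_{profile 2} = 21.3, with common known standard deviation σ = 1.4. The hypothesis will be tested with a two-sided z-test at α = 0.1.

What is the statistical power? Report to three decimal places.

Standardized effect: d = |μ_{profile 1} − μ_{profile 2}| / σ = |20.8 − 21.3| / 1.4 = 0.3571
Noncentrality parameter: δ = d·√(n/2) = 0.3571 × √(142/2) = 3.0093
Two-sided α = 0.1 → critical value z_{0.05} = 1.645.
Power = Φ(δ − 1.645) + Φ(−δ − 1.645) = Φ(1.364) + Φ(-4.654) = 0.9138 + 0.0000 = 0.9138.

Power ≈ 0.914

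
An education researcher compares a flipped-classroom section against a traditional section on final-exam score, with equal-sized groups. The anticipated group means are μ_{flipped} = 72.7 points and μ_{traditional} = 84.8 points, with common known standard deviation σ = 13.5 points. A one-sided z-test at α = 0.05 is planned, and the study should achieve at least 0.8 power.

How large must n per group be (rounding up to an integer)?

Standardized effect: d = |μ_{flipped} − μ_{traditional}| / σ = |72.7 − 84.8| / 13.5 = 0.8963
Set Φ(δ − 1.645) = 0.8; then δ − 1.645 = Φ⁻¹(0.8) = 0.842, giving δ = 2.486.
δ = d·√(n/2) ⇒ n = 2(δ/d)² = 2 × (2.486 / 0.8963)² = 15.39.
Rounding up, n = 16 per group.

n = 16 per group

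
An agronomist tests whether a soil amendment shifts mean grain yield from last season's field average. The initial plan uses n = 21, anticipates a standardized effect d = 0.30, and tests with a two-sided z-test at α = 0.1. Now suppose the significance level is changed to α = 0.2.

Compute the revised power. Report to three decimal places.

δ = d·√n = 0.30 × √21 = 1.3748 (unchanged). New critical value: z_{0.1} = 1.282.
Revised power = Φ(δ − 1.282) + Φ(−δ − 1.282) = Φ(0.093) + Φ(-2.656) = 0.5371 + 0.0039 = 0.5411.

Power ≈ 0.541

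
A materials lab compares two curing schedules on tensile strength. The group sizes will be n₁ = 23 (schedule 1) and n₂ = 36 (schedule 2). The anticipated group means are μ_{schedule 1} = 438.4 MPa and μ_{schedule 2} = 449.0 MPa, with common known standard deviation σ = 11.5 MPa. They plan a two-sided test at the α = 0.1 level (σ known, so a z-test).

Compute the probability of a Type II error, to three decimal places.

Standardized effect: d = |μ_{schedule 1} − μ_{schedule 2}| / σ = |438.4 − 449.0| / 11.5 = 0.9217
Noncentrality parameter: δ = d / √(1/n₁ + 1/n₂) = 0.9217 / √(1/23 + 1/36) = 3.4530
Two-sided α = 0.1 → critical value z_{0.05} = 1.645.
Power = Φ(δ − 1.645) + Φ(−δ − 1.645) = Φ(1.808) + Φ(-5.098) = 0.9647 + 0.0000 = 0.9647.
Type II error: β = 1 − power = 1 − 0.9647 = 0.0353.

β ≈ 0.035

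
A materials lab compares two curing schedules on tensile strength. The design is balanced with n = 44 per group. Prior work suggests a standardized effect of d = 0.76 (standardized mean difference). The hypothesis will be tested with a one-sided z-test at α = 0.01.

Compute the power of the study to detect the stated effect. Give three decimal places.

Noncentrality parameter: δ = d·√(n/2) = 0.76 × √(44/2) = 3.5647
Critical value for a one-sided test at α = 0.01: z_α = 2.326.
Power = Φ(δ − 2.326) = Φ(1.238) = 0.8922.

Power ≈ 0.892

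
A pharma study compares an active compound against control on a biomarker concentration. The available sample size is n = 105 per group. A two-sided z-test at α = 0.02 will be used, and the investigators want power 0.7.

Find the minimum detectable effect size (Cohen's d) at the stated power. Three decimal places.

Required noncentrality: δ = z_{0.01} + z_{0.30} = 2.326 + 0.524 = 2.851.
(The second rejection-region term Φ(−δ − z_{α/2}) is negligible and dropped.)
δ = d·√(n/2) ⇒ d = δ/√(n/2) = 2.851/√(105/2) = 0.3934.

d ≈ 0.393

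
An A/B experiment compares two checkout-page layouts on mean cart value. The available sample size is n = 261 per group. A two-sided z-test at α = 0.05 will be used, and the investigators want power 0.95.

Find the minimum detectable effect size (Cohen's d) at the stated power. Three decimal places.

d ≈ 0.316

Required noncentrality: δ = z_{0.025} + z_{0.05} = 1.960 + 1.645 = 3.605.
(Lower-tail contribution to power is negligible for δ > 0.)
δ = d·√(n/2) ⇒ d = δ/√(n/2) = 3.605/√(261/2) = 0.3156.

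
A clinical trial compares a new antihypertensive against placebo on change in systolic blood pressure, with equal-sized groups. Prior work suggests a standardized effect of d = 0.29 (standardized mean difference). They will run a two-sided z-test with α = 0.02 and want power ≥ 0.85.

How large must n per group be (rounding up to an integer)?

n = 269 per group

Set Φ(δ − 2.326) = 0.85; then δ − 2.326 = Φ⁻¹(0.85) = 1.036, giving δ = 3.363.
(For δ > 0 the lower-tail rejection region contributes negligibly to power, so the one-term inversion is standard.)
δ = d·√(n/2) ⇒ n = 2(δ/d)² = 2 × (3.363 / 0.29)² = 268.93.
Round up to the next whole unit.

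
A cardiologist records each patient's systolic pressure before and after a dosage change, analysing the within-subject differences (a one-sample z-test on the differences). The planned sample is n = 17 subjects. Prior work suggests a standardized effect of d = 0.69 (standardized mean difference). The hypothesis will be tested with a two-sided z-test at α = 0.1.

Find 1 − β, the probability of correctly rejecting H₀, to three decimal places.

Noncentrality parameter: δ = d·√n = 0.69 × √17 = 2.8449
Critical value for a two-sided test at α = 0.1: z_{α/2} = 1.645.
Power = Φ(δ − 1.645) + Φ(−δ − 1.645) = Φ(1.200) + Φ(-4.490) = 0.8849 + 0.0000 = 0.8850.

Power ≈ 0.885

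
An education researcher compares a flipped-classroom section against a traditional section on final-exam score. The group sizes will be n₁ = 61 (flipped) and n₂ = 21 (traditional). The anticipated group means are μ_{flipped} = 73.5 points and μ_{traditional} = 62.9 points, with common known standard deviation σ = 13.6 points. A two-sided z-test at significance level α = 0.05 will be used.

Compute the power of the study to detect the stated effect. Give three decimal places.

Power ≈ 0.869

Standardized effect: d = |μ_{flipped} − μ_{traditional}| / σ = |73.5 − 62.9| / 13.6 = 0.7794
Noncentrality parameter: δ = d / √(1/n₁ + 1/n₂) = 0.7794 / √(1/61 + 1/21) = 3.0806
Critical value for a two-sided test at α = 0.05: z_{α/2} = 1.960.
Power = Φ(δ − 1.960) + Φ(−δ − 1.960) = Φ(1.121) + Φ(-5.041) = 0.8688 + 0.0000 = 0.8688.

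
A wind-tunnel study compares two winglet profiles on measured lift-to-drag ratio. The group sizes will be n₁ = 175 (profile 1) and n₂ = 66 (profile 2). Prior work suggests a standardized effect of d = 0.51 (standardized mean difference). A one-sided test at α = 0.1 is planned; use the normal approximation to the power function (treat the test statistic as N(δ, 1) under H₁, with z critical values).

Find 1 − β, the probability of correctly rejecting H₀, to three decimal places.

Power ≈ 0.988

Noncentrality parameter: δ = d / √(1/n₁ + 1/n₂) = 0.51 / √(1/175 + 1/66) = 3.5306
Critical value for a one-sided test at α = 0.1: z_α = 1.282.
Power = Φ(δ − 1.282) = Φ(2.249) = 0.9877.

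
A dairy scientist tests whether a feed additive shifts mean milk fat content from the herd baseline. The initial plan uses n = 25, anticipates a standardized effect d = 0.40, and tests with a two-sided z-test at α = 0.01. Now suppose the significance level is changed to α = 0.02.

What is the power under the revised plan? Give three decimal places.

Power ≈ 0.372

δ = d·√n = 0.40 × √25 = 2.0000 (unchanged). New critical value: z_{0.01} = 2.326.
Revised power = Φ(δ − 2.326) + Φ(−δ − 2.326) = Φ(-0.326) + Φ(-4.326) = 0.3721 + 0.0000 = 0.3721.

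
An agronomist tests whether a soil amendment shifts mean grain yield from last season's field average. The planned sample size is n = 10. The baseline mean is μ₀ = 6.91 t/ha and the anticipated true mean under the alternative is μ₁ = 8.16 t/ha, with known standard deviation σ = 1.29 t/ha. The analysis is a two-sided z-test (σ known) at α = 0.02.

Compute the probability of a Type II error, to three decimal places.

Standardized effect: d = |μ₁ − μ₀| / σ = |8.16 − 6.91| / 1.29 = 0.9690
Noncentrality parameter: δ = d·√n = 0.9690 × √10 = 3.0642
Critical value for a two-sided test at α = 0.02: z_{α/2} = 2.326.
Power = Φ(δ − 2.326) + Φ(−δ − 2.326) = Φ(0.738) + Φ(-5.391) = 0.7697 + 0.0000 = 0.7697.
Type II error: β = 1 − power = 1 − 0.7697 = 0.2303.

β ≈ 0.230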